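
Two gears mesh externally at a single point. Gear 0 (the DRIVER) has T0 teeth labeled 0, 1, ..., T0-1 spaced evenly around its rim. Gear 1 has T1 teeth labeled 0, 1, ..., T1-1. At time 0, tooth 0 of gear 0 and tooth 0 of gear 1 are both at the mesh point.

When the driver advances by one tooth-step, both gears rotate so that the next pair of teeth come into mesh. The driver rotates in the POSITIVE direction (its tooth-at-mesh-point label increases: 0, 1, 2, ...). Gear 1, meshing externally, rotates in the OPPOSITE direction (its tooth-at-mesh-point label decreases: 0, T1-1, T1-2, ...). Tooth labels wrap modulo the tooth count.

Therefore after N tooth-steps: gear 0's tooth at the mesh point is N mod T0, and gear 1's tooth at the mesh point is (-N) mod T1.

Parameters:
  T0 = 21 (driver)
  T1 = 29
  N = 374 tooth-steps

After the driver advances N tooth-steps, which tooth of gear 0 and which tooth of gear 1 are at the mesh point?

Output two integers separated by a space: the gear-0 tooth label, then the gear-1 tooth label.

Gear 0 (driver, T0=21): tooth at mesh = N mod T0
  374 = 17 * 21 + 17, so 374 mod 21 = 17
  gear 0 tooth = 17
Gear 1 (driven, T1=29): tooth at mesh = (-N) mod T1
  374 = 12 * 29 + 26, so 374 mod 29 = 26
  (-374) mod 29 = (-26) mod 29 = 29 - 26 = 3
Mesh after 374 steps: gear-0 tooth 17 meets gear-1 tooth 3

Answer: 17 3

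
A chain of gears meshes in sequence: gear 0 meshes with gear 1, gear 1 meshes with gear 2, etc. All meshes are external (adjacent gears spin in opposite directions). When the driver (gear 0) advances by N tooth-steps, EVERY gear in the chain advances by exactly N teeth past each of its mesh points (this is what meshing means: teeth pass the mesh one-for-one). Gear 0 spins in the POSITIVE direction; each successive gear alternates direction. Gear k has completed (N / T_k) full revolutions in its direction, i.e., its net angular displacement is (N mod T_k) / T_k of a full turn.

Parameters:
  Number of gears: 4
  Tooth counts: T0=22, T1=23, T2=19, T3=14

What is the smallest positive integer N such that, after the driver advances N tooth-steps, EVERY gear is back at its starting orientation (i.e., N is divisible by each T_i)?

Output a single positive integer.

Gear k returns to start when N is a multiple of T_k.
All gears at start simultaneously when N is a common multiple of [22, 23, 19, 14]; the smallest such N is lcm(22, 23, 19, 14).
Start: lcm = T0 = 22
Fold in T1=23: gcd(22, 23) = 1; lcm(22, 23) = 22 * 23 / 1 = 506 / 1 = 506
Fold in T2=19: gcd(506, 19) = 1; lcm(506, 19) = 506 * 19 / 1 = 9614 / 1 = 9614
Fold in T3=14: gcd(9614, 14) = 2; lcm(9614, 14) = 9614 * 14 / 2 = 134596 / 2 = 67298
Full cycle length = 67298

Answer: 67298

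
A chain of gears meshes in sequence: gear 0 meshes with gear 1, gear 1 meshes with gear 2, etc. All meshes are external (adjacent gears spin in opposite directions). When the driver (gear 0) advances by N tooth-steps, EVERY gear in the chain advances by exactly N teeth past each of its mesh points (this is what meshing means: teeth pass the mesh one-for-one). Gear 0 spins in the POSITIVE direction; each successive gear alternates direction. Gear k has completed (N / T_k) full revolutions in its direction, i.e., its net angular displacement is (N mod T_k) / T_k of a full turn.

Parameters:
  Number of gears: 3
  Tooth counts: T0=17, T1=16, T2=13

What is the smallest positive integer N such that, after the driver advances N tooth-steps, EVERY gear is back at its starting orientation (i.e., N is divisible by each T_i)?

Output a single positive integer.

Gear k returns to start when N is a multiple of T_k.
All gears at start simultaneously when N is a common multiple of [17, 16, 13]; the smallest such N is lcm(17, 16, 13).
Start: lcm = T0 = 17
Fold in T1=16: gcd(17, 16) = 1; lcm(17, 16) = 17 * 16 / 1 = 272 / 1 = 272
Fold in T2=13: gcd(272, 13) = 1; lcm(272, 13) = 272 * 13 / 1 = 3536 / 1 = 3536
Full cycle length = 3536

Answer: 3536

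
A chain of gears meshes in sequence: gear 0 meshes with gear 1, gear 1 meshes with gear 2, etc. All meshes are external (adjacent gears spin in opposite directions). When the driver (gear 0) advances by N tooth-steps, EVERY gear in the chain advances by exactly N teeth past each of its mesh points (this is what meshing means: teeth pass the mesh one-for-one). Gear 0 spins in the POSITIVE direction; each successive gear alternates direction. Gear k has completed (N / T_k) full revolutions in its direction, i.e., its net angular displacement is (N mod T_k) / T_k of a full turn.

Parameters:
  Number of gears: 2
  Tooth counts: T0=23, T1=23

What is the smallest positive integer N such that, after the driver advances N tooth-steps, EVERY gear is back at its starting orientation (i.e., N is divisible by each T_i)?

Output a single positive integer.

Answer: 23

Derivation:
Gear k returns to start when N is a multiple of T_k.
All gears at start simultaneously when N is a common multiple of [23, 23]; the smallest such N is lcm(23, 23).
Start: lcm = T0 = 23
Fold in T1=23: gcd(23, 23) = 23; lcm(23, 23) = 23 * 23 / 23 = 529 / 23 = 23
Full cycle length = 23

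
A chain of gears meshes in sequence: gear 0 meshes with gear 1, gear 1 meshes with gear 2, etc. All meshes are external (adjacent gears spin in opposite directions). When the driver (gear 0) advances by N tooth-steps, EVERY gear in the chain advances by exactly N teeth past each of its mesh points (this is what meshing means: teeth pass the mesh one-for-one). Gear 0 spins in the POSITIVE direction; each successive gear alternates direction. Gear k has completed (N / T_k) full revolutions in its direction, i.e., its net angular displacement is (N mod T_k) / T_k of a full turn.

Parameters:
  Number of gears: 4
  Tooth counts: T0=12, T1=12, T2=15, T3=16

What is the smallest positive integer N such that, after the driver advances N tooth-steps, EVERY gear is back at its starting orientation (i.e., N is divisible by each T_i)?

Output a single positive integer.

Gear k returns to start when N is a multiple of T_k.
All gears at start simultaneously when N is a common multiple of [12, 12, 15, 16]; the smallest such N is lcm(12, 12, 15, 16).
Start: lcm = T0 = 12
Fold in T1=12: gcd(12, 12) = 12; lcm(12, 12) = 12 * 12 / 12 = 144 / 12 = 12
Fold in T2=15: gcd(12, 15) = 3; lcm(12, 15) = 12 * 15 / 3 = 180 / 3 = 60
Fold in T3=16: gcd(60, 16) = 4; lcm(60, 16) = 60 * 16 / 4 = 960 / 4 = 240
Full cycle length = 240

Answer: 240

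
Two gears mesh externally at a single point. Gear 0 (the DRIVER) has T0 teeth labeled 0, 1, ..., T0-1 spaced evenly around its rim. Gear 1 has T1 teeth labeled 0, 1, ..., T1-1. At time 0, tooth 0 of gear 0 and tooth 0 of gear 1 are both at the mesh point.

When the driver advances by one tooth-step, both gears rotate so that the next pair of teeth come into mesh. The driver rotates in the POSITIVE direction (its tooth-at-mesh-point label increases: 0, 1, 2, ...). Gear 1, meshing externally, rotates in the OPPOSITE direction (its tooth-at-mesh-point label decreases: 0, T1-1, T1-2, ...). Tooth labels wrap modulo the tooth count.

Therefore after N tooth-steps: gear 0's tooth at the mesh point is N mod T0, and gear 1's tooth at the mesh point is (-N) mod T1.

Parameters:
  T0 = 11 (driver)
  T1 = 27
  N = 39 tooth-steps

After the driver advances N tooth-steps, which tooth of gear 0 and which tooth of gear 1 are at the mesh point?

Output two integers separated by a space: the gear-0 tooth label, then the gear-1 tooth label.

Answer: 6 15

Derivation:
Gear 0 (driver, T0=11): tooth at mesh = N mod T0
  39 = 3 * 11 + 6, so 39 mod 11 = 6
  gear 0 tooth = 6
Gear 1 (driven, T1=27): tooth at mesh = (-N) mod T1
  39 = 1 * 27 + 12, so 39 mod 27 = 12
  (-39) mod 27 = (-12) mod 27 = 27 - 12 = 15
Mesh after 39 steps: gear-0 tooth 6 meets gear-1 tooth 15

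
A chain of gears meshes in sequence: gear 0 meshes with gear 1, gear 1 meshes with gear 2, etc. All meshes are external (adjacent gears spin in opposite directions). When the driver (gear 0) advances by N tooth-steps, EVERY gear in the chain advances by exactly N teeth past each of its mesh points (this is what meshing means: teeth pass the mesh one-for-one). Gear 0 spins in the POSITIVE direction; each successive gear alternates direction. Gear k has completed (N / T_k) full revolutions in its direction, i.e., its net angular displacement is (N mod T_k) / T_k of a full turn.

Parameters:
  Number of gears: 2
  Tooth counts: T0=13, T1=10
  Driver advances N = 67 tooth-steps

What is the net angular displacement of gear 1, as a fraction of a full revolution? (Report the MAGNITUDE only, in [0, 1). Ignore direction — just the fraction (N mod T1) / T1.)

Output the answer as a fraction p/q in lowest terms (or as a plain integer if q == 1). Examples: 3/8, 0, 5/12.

Answer: 7/10

Derivation:
Chain of 2 gears, tooth counts: [13, 10]
  gear 0: T0=13, direction=positive, advance = 67 mod 13 = 2 teeth = 2/13 turn
  gear 1: T1=10, direction=negative, advance = 67 mod 10 = 7 teeth = 7/10 turn
Gear 1: 67 mod 10 = 7
Fraction = 7 / 10 = 7/10 (gcd(7,10)=1) = 7/10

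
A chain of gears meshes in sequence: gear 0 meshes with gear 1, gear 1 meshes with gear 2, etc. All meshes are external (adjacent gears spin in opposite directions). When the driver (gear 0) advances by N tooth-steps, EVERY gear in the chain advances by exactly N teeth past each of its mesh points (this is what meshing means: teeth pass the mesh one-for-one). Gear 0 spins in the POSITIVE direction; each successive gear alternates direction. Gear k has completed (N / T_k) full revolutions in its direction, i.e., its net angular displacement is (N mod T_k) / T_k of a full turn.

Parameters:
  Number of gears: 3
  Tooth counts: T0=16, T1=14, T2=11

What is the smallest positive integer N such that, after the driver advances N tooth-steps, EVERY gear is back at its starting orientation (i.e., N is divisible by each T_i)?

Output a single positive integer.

Gear k returns to start when N is a multiple of T_k.
All gears at start simultaneously when N is a common multiple of [16, 14, 11]; the smallest such N is lcm(16, 14, 11).
Start: lcm = T0 = 16
Fold in T1=14: gcd(16, 14) = 2; lcm(16, 14) = 16 * 14 / 2 = 224 / 2 = 112
Fold in T2=11: gcd(112, 11) = 1; lcm(112, 11) = 112 * 11 / 1 = 1232 / 1 = 1232
Full cycle length = 1232

Answer: 1232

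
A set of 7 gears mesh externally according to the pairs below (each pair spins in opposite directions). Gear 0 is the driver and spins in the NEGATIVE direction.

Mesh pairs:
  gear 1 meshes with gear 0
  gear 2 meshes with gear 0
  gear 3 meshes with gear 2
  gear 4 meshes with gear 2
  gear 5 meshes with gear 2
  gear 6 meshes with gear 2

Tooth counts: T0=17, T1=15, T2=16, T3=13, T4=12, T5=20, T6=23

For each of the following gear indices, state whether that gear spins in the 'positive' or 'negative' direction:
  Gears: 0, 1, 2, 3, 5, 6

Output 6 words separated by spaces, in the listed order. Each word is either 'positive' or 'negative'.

Answer: negative positive positive negative negative negative

Derivation:
Gear 0 (driver): negative (depth 0)
  gear 1: meshes with gear 0 -> depth 1 -> positive (opposite of gear 0)
  gear 2: meshes with gear 0 -> depth 1 -> positive (opposite of gear 0)
  gear 3: meshes with gear 2 -> depth 2 -> negative (opposite of gear 2)
  gear 4: meshes with gear 2 -> depth 2 -> negative (opposite of gear 2)
  gear 5: meshes with gear 2 -> depth 2 -> negative (opposite of gear 2)
  gear 6: meshes with gear 2 -> depth 2 -> negative (opposite of gear 2)
Queried indices 0, 1, 2, 3, 5, 6 -> negative, positive, positive, negative, negative, negative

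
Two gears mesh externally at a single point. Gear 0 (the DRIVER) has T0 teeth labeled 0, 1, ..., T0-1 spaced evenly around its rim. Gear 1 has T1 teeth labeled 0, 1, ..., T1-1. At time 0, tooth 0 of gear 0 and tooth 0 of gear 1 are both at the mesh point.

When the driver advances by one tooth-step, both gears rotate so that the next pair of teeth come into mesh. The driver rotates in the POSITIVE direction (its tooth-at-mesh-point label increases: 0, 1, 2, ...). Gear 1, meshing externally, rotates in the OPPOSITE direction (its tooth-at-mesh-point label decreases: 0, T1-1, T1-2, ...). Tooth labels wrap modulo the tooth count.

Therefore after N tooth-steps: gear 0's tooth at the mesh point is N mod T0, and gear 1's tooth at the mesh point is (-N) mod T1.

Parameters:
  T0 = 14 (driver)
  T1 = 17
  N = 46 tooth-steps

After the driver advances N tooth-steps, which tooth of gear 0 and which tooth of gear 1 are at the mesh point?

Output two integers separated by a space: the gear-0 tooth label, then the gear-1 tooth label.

Gear 0 (driver, T0=14): tooth at mesh = N mod T0
  46 = 3 * 14 + 4, so 46 mod 14 = 4
  gear 0 tooth = 4
Gear 1 (driven, T1=17): tooth at mesh = (-N) mod T1
  46 = 2 * 17 + 12, so 46 mod 17 = 12
  (-46) mod 17 = (-12) mod 17 = 17 - 12 = 5
Mesh after 46 steps: gear-0 tooth 4 meets gear-1 tooth 5

Answer: 4 5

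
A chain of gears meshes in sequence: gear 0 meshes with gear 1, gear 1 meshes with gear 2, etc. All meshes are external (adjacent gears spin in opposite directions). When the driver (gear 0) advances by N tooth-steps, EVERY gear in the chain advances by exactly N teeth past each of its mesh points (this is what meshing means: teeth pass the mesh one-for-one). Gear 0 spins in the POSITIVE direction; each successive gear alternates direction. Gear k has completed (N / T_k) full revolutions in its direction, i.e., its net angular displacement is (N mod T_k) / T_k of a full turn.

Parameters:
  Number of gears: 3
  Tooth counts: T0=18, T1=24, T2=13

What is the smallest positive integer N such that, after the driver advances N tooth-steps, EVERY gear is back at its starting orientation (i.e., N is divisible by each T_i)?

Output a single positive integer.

Answer: 936

Derivation:
Gear k returns to start when N is a multiple of T_k.
All gears at start simultaneously when N is a common multiple of [18, 24, 13]; the smallest such N is lcm(18, 24, 13).
Start: lcm = T0 = 18
Fold in T1=24: gcd(18, 24) = 6; lcm(18, 24) = 18 * 24 / 6 = 432 / 6 = 72
Fold in T2=13: gcd(72, 13) = 1; lcm(72, 13) = 72 * 13 / 1 = 936 / 1 = 936
Full cycle length = 936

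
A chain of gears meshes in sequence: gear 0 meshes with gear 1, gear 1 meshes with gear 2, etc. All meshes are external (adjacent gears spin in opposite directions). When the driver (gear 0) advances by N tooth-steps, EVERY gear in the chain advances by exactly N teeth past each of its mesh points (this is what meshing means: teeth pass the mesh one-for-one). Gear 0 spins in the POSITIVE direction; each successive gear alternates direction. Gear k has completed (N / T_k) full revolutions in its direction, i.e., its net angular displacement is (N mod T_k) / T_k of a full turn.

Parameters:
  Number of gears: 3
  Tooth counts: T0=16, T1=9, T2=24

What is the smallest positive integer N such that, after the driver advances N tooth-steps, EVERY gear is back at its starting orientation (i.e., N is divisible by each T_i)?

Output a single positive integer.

Answer: 144

Derivation:
Gear k returns to start when N is a multiple of T_k.
All gears at start simultaneously when N is a common multiple of [16, 9, 24]; the smallest such N is lcm(16, 9, 24).
Start: lcm = T0 = 16
Fold in T1=9: gcd(16, 9) = 1; lcm(16, 9) = 16 * 9 / 1 = 144 / 1 = 144
Fold in T2=24: gcd(144, 24) = 24; lcm(144, 24) = 144 * 24 / 24 = 3456 / 24 = 144
Full cycle length = 144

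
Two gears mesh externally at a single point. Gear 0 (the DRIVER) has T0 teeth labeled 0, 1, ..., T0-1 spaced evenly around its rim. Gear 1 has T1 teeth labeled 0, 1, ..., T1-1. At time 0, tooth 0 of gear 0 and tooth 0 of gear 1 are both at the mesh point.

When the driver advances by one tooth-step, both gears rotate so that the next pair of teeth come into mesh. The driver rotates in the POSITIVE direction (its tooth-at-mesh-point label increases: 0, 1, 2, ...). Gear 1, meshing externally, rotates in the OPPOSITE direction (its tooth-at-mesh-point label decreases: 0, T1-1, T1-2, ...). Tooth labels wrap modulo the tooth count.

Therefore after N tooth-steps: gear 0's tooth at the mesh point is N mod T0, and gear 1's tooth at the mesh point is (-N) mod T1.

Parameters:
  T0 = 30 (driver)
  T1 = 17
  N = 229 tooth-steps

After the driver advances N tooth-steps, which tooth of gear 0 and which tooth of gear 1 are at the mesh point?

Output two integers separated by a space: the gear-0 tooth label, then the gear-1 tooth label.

Gear 0 (driver, T0=30): tooth at mesh = N mod T0
  229 = 7 * 30 + 19, so 229 mod 30 = 19
  gear 0 tooth = 19
Gear 1 (driven, T1=17): tooth at mesh = (-N) mod T1
  229 = 13 * 17 + 8, so 229 mod 17 = 8
  (-229) mod 17 = (-8) mod 17 = 17 - 8 = 9
Mesh after 229 steps: gear-0 tooth 19 meets gear-1 tooth 9

Answer: 19 9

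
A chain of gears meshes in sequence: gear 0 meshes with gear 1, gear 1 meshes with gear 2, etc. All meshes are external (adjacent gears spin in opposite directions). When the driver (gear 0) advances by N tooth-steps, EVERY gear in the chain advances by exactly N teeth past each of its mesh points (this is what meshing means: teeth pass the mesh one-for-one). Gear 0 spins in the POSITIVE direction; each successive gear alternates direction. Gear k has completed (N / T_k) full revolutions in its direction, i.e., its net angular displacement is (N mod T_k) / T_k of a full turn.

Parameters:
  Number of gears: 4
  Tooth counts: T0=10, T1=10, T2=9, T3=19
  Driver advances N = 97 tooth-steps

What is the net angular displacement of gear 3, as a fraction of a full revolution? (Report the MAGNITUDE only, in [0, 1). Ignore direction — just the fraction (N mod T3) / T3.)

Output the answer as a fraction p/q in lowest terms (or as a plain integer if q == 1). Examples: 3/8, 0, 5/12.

Answer: 2/19

Derivation:
Chain of 4 gears, tooth counts: [10, 10, 9, 19]
  gear 0: T0=10, direction=positive, advance = 97 mod 10 = 7 teeth = 7/10 turn
  gear 1: T1=10, direction=negative, advance = 97 mod 10 = 7 teeth = 7/10 turn
  gear 2: T2=9, direction=positive, advance = 97 mod 9 = 7 teeth = 7/9 turn
  gear 3: T3=19, direction=negative, advance = 97 mod 19 = 2 teeth = 2/19 turn
Gear 3: 97 mod 19 = 2
Fraction = 2 / 19 = 2/19 (gcd(2,19)=1) = 2/19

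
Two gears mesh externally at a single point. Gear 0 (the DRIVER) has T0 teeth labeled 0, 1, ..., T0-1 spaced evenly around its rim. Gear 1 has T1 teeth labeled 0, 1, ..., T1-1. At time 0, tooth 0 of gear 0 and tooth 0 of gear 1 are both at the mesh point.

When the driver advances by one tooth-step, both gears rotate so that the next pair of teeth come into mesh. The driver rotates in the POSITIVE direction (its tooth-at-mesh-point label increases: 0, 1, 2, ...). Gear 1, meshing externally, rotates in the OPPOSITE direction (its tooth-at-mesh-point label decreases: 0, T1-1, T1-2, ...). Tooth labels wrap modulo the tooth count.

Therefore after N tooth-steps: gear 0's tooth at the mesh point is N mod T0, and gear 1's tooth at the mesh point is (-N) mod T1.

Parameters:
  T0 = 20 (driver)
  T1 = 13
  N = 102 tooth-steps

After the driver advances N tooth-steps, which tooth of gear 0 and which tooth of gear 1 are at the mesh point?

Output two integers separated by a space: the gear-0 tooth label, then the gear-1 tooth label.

Answer: 2 2

Derivation:
Gear 0 (driver, T0=20): tooth at mesh = N mod T0
  102 = 5 * 20 + 2, so 102 mod 20 = 2
  gear 0 tooth = 2
Gear 1 (driven, T1=13): tooth at mesh = (-N) mod T1
  102 = 7 * 13 + 11, so 102 mod 13 = 11
  (-102) mod 13 = (-11) mod 13 = 13 - 11 = 2
Mesh after 102 steps: gear-0 tooth 2 meets gear-1 tooth 2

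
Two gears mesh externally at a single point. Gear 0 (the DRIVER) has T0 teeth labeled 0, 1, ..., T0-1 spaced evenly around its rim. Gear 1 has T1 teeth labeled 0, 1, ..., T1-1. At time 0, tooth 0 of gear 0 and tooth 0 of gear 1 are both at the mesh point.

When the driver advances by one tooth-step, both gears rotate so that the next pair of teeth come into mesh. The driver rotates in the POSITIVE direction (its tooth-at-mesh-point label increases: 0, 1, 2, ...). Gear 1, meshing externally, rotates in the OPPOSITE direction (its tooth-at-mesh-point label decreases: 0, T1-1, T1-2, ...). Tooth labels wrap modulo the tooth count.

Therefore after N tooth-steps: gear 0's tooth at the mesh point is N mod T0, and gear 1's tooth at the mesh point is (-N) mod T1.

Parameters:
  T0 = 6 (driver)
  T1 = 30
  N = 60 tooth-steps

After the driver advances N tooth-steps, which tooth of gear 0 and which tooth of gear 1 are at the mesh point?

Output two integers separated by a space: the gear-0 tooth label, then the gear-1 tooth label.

Answer: 0 0

Derivation:
Gear 0 (driver, T0=6): tooth at mesh = N mod T0
  60 = 10 * 6 + 0, so 60 mod 6 = 0
  gear 0 tooth = 0
Gear 1 (driven, T1=30): tooth at mesh = (-N) mod T1
  60 = 2 * 30 + 0, so 60 mod 30 = 0
  (-60) mod 30 = 0
Mesh after 60 steps: gear-0 tooth 0 meets gear-1 tooth 0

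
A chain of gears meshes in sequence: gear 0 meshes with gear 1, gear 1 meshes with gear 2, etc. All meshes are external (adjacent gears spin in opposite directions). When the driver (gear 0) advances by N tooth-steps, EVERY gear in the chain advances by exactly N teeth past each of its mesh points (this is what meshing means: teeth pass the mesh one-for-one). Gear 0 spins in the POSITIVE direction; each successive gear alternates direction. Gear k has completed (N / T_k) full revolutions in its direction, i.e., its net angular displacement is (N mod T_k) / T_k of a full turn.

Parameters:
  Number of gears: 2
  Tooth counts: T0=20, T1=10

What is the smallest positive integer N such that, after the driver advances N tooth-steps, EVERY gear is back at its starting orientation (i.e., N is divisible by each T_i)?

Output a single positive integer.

Answer: 20

Derivation:
Gear k returns to start when N is a multiple of T_k.
All gears at start simultaneously when N is a common multiple of [20, 10]; the smallest such N is lcm(20, 10).
Start: lcm = T0 = 20
Fold in T1=10: gcd(20, 10) = 10; lcm(20, 10) = 20 * 10 / 10 = 200 / 10 = 20
Full cycle length = 20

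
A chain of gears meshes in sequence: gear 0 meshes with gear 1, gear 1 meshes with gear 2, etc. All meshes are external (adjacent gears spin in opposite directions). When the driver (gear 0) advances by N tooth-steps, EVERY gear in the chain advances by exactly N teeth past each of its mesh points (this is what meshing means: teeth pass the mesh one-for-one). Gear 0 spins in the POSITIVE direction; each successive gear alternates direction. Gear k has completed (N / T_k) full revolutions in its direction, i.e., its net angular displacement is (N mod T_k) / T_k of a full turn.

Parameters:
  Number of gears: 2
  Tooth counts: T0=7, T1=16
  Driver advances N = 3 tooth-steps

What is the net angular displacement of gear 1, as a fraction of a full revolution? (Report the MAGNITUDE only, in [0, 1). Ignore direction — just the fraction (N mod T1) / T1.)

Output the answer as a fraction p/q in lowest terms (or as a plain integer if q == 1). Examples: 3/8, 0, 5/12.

Chain of 2 gears, tooth counts: [7, 16]
  gear 0: T0=7, direction=positive, advance = 3 mod 7 = 3 teeth = 3/7 turn
  gear 1: T1=16, direction=negative, advance = 3 mod 16 = 3 teeth = 3/16 turn
Gear 1: 3 mod 16 = 3
Fraction = 3 / 16 = 3/16 (gcd(3,16)=1) = 3/16

Answer: 3/16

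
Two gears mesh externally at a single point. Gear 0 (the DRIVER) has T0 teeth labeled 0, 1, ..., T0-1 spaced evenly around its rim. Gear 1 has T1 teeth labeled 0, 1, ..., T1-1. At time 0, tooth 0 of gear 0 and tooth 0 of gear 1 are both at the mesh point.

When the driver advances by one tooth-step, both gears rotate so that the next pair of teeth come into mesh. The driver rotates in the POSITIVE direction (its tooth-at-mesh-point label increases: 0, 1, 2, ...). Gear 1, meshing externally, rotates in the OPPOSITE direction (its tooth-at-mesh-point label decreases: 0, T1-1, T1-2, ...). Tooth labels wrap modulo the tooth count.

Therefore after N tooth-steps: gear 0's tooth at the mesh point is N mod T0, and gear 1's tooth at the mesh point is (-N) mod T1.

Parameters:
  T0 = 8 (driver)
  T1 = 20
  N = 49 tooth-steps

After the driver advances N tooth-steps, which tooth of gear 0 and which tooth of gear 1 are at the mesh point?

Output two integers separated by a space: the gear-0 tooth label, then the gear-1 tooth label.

Gear 0 (driver, T0=8): tooth at mesh = N mod T0
  49 = 6 * 8 + 1, so 49 mod 8 = 1
  gear 0 tooth = 1
Gear 1 (driven, T1=20): tooth at mesh = (-N) mod T1
  49 = 2 * 20 + 9, so 49 mod 20 = 9
  (-49) mod 20 = (-9) mod 20 = 20 - 9 = 11
Mesh after 49 steps: gear-0 tooth 1 meets gear-1 tooth 11

Answer: 1 11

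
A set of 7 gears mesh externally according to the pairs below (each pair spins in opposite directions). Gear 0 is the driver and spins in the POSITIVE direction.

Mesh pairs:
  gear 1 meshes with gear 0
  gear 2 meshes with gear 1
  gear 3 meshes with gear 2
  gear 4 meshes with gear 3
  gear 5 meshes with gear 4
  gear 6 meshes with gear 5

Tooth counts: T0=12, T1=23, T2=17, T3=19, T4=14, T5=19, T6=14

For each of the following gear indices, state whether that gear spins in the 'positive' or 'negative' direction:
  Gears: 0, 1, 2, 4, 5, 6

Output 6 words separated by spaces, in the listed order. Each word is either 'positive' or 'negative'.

Gear 0 (driver): positive (depth 0)
  gear 1: meshes with gear 0 -> depth 1 -> negative (opposite of gear 0)
  gear 2: meshes with gear 1 -> depth 2 -> positive (opposite of gear 1)
  gear 3: meshes with gear 2 -> depth 3 -> negative (opposite of gear 2)
  gear 4: meshes with gear 3 -> depth 4 -> positive (opposite of gear 3)
  gear 5: meshes with gear 4 -> depth 5 -> negative (opposite of gear 4)
  gear 6: meshes with gear 5 -> depth 6 -> positive (opposite of gear 5)
Queried indices 0, 1, 2, 4, 5, 6 -> positive, negative, positive, positive, negative, positive

Answer: positive negative positive positive negative positive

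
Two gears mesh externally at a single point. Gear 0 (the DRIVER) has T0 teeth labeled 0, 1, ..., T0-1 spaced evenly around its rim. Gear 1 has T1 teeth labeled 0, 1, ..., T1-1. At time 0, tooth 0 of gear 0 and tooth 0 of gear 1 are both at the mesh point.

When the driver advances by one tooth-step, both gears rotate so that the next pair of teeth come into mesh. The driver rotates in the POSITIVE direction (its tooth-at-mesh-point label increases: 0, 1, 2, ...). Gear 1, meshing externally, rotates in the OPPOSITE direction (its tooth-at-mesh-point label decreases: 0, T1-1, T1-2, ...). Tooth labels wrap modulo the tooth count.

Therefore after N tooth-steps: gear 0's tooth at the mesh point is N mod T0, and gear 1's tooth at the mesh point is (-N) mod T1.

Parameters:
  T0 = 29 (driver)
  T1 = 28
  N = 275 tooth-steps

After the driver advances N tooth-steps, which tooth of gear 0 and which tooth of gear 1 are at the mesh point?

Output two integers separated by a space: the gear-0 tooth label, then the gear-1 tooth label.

Answer: 14 5

Derivation:
Gear 0 (driver, T0=29): tooth at mesh = N mod T0
  275 = 9 * 29 + 14, so 275 mod 29 = 14
  gear 0 tooth = 14
Gear 1 (driven, T1=28): tooth at mesh = (-N) mod T1
  275 = 9 * 28 + 23, so 275 mod 28 = 23
  (-275) mod 28 = (-23) mod 28 = 28 - 23 = 5
Mesh after 275 steps: gear-0 tooth 14 meets gear-1 tooth 5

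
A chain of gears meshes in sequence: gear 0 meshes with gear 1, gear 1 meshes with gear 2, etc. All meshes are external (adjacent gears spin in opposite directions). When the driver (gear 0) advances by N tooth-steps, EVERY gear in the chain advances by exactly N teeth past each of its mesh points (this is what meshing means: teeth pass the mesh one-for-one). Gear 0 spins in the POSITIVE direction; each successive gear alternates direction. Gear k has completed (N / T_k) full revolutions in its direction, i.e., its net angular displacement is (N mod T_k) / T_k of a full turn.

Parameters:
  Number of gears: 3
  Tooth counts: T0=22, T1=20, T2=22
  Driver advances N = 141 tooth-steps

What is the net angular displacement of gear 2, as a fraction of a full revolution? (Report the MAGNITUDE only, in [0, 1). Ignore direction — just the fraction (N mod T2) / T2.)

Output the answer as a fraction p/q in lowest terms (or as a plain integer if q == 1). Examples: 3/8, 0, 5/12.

Chain of 3 gears, tooth counts: [22, 20, 22]
  gear 0: T0=22, direction=positive, advance = 141 mod 22 = 9 teeth = 9/22 turn
  gear 1: T1=20, direction=negative, advance = 141 mod 20 = 1 teeth = 1/20 turn
  gear 2: T2=22, direction=positive, advance = 141 mod 22 = 9 teeth = 9/22 turn
Gear 2: 141 mod 22 = 9
Fraction = 9 / 22 = 9/22 (gcd(9,22)=1) = 9/22

Answer: 9/22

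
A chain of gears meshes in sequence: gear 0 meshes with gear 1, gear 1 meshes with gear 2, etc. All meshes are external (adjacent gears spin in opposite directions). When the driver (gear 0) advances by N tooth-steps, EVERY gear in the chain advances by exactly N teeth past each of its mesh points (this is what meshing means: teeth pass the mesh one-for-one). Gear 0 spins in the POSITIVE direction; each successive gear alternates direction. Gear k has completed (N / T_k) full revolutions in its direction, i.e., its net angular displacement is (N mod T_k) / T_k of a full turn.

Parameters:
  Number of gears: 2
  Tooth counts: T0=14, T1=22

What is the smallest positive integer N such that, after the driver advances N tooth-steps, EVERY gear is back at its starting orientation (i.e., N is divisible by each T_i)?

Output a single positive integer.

Answer: 154

Derivation:
Gear k returns to start when N is a multiple of T_k.
All gears at start simultaneously when N is a common multiple of [14, 22]; the smallest such N is lcm(14, 22).
Start: lcm = T0 = 14
Fold in T1=22: gcd(14, 22) = 2; lcm(14, 22) = 14 * 22 / 2 = 308 / 2 = 154
Full cycle length = 154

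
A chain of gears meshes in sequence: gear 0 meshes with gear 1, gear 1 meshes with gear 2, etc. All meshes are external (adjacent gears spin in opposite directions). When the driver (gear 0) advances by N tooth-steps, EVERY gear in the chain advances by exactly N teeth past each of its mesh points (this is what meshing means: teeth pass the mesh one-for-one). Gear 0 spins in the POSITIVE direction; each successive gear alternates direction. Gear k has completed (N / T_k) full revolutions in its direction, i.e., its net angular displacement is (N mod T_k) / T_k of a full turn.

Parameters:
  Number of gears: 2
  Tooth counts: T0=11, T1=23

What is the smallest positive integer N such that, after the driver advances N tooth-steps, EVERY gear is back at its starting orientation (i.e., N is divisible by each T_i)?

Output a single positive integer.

Gear k returns to start when N is a multiple of T_k.
All gears at start simultaneously when N is a common multiple of [11, 23]; the smallest such N is lcm(11, 23).
Start: lcm = T0 = 11
Fold in T1=23: gcd(11, 23) = 1; lcm(11, 23) = 11 * 23 / 1 = 253 / 1 = 253
Full cycle length = 253

Answer: 253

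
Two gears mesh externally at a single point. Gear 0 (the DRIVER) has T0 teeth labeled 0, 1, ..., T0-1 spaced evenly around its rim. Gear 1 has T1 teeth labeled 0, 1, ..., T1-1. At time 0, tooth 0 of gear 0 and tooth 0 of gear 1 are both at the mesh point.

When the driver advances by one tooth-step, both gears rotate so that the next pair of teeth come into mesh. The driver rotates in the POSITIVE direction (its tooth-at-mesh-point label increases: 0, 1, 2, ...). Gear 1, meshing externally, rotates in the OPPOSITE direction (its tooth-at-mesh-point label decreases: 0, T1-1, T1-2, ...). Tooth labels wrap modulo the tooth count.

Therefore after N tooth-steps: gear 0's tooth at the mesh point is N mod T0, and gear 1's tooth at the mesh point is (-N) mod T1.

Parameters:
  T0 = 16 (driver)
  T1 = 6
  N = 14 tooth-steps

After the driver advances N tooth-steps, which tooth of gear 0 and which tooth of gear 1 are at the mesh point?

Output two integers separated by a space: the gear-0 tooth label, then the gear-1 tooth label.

Gear 0 (driver, T0=16): tooth at mesh = N mod T0
  14 = 0 * 16 + 14, so 14 mod 16 = 14
  gear 0 tooth = 14
Gear 1 (driven, T1=6): tooth at mesh = (-N) mod T1
  14 = 2 * 6 + 2, so 14 mod 6 = 2
  (-14) mod 6 = (-2) mod 6 = 6 - 2 = 4
Mesh after 14 steps: gear-0 tooth 14 meets gear-1 tooth 4

Answer: 14 4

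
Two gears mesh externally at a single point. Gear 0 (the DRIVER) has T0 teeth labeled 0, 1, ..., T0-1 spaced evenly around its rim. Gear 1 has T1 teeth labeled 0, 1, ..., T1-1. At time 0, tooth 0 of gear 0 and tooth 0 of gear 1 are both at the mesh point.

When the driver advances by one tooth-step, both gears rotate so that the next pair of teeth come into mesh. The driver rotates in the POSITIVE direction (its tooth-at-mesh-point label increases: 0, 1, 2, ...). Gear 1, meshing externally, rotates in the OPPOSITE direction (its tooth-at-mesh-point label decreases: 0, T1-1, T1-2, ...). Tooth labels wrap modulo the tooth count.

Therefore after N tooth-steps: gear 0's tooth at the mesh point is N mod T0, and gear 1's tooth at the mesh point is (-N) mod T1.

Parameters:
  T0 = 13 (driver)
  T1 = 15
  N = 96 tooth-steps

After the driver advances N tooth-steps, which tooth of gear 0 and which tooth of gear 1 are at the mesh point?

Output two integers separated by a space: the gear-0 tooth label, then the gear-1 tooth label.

Answer: 5 9

Derivation:
Gear 0 (driver, T0=13): tooth at mesh = N mod T0
  96 = 7 * 13 + 5, so 96 mod 13 = 5
  gear 0 tooth = 5
Gear 1 (driven, T1=15): tooth at mesh = (-N) mod T1
  96 = 6 * 15 + 6, so 96 mod 15 = 6
  (-96) mod 15 = (-6) mod 15 = 15 - 6 = 9
Mesh after 96 steps: gear-0 tooth 5 meets gear-1 tooth 9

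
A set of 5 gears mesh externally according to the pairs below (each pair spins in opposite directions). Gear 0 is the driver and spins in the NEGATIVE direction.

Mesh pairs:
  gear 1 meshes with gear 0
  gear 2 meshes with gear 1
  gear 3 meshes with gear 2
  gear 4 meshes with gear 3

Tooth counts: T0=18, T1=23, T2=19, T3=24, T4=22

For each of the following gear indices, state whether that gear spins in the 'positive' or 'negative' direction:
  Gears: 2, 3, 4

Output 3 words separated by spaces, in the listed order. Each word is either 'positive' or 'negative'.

Gear 0 (driver): negative (depth 0)
  gear 1: meshes with gear 0 -> depth 1 -> positive (opposite of gear 0)
  gear 2: meshes with gear 1 -> depth 2 -> negative (opposite of gear 1)
  gear 3: meshes with gear 2 -> depth 3 -> positive (opposite of gear 2)
  gear 4: meshes with gear 3 -> depth 4 -> negative (opposite of gear 3)
Queried indices 2, 3, 4 -> negative, positive, negative

Answer: negative positive negative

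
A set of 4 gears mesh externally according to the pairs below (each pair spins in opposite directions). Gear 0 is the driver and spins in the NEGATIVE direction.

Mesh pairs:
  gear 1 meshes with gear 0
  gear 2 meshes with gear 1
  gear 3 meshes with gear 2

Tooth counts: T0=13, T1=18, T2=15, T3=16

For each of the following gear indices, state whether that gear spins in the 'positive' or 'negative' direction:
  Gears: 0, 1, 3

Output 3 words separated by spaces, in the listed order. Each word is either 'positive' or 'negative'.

Gear 0 (driver): negative (depth 0)
  gear 1: meshes with gear 0 -> depth 1 -> positive (opposite of gear 0)
  gear 2: meshes with gear 1 -> depth 2 -> negative (opposite of gear 1)
  gear 3: meshes with gear 2 -> depth 3 -> positive (opposite of gear 2)
Queried indices 0, 1, 3 -> negative, positive, positive

Answer: negative positive positive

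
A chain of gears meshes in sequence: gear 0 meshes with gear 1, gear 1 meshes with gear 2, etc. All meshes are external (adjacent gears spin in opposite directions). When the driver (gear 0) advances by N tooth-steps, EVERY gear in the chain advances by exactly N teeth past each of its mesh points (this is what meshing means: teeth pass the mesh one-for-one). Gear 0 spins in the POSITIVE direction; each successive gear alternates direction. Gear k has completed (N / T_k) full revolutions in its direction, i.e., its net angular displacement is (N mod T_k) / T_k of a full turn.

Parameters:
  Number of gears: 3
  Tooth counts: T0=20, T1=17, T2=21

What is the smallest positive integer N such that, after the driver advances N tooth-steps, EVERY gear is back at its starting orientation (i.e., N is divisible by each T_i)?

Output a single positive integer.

Answer: 7140

Derivation:
Gear k returns to start when N is a multiple of T_k.
All gears at start simultaneously when N is a common multiple of [20, 17, 21]; the smallest such N is lcm(20, 17, 21).
Start: lcm = T0 = 20
Fold in T1=17: gcd(20, 17) = 1; lcm(20, 17) = 20 * 17 / 1 = 340 / 1 = 340
Fold in T2=21: gcd(340, 21) = 1; lcm(340, 21) = 340 * 21 / 1 = 7140 / 1 = 7140
Full cycle length = 7140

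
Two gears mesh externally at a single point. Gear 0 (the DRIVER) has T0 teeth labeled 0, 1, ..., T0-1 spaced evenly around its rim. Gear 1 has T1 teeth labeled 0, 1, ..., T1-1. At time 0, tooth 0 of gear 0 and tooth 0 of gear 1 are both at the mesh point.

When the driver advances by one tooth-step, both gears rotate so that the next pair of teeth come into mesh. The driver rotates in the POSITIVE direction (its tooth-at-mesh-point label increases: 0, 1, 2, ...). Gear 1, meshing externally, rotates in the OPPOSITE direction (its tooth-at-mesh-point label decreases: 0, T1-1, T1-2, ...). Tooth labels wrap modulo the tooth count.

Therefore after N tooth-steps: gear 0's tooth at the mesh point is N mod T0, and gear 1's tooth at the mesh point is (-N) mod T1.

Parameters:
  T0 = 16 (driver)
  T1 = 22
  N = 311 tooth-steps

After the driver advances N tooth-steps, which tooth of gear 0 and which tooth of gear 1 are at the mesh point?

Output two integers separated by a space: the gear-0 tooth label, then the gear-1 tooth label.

Gear 0 (driver, T0=16): tooth at mesh = N mod T0
  311 = 19 * 16 + 7, so 311 mod 16 = 7
  gear 0 tooth = 7
Gear 1 (driven, T1=22): tooth at mesh = (-N) mod T1
  311 = 14 * 22 + 3, so 311 mod 22 = 3
  (-311) mod 22 = (-3) mod 22 = 22 - 3 = 19
Mesh after 311 steps: gear-0 tooth 7 meets gear-1 tooth 19

Answer: 7 19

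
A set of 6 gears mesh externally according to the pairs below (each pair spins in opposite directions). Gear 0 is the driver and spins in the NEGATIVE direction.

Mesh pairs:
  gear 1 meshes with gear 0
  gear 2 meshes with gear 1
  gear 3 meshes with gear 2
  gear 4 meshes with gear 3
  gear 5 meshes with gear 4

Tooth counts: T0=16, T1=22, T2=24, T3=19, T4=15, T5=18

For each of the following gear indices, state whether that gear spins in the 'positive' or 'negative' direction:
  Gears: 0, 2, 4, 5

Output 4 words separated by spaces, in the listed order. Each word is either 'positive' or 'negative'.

Gear 0 (driver): negative (depth 0)
  gear 1: meshes with gear 0 -> depth 1 -> positive (opposite of gear 0)
  gear 2: meshes with gear 1 -> depth 2 -> negative (opposite of gear 1)
  gear 3: meshes with gear 2 -> depth 3 -> positive (opposite of gear 2)
  gear 4: meshes with gear 3 -> depth 4 -> negative (opposite of gear 3)
  gear 5: meshes with gear 4 -> depth 5 -> positive (opposite of gear 4)
Queried indices 0, 2, 4, 5 -> negative, negative, negative, positive

Answer: negative negative negative positive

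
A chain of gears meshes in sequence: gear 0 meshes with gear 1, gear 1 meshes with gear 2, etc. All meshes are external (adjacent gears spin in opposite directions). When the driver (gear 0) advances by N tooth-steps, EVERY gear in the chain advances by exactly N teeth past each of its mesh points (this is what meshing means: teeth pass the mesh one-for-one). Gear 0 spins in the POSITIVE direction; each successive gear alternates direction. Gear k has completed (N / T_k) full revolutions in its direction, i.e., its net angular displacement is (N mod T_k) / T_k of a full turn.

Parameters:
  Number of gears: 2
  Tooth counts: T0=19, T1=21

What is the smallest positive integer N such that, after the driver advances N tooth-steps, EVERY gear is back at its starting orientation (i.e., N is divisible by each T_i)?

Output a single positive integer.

Answer: 399

Derivation:
Gear k returns to start when N is a multiple of T_k.
All gears at start simultaneously when N is a common multiple of [19, 21]; the smallest such N is lcm(19, 21).
Start: lcm = T0 = 19
Fold in T1=21: gcd(19, 21) = 1; lcm(19, 21) = 19 * 21 / 1 = 399 / 1 = 399
Full cycle length = 399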